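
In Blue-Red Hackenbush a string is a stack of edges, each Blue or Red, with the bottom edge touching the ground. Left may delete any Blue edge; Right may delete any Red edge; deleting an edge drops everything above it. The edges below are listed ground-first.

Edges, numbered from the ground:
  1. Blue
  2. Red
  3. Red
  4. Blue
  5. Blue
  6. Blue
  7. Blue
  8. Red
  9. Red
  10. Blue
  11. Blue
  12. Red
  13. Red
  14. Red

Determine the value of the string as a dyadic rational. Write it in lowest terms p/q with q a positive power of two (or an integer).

3889/8192

edge 1 of 14 (Blue): { 0 | · } — 1
edge 2 of 14 (Red): { 0 | 1 } — 1/2
edge 3 of 14 (Red): { 0 | 1/2; 1 } — 1/4
edge 4 of 14 (Blue): { 0; 1/4 | 1/2; 1 } — 3/8
edge 5 of 14 (Blue): { 0; 1/4; 3/8 | 1/2; 1 } — 7/16
edge 6 of 14 (Blue): { 0; 1/4; 3/8; 7/16 | 1/2; 1 } — 15/32
edge 7 of 14 (Blue): { 0; 1/4; 3/8; 7/16; 15/32 | 1/2; 1 } — 31/64
edge 8 of 14 (Red): { 0; 1/4; 3/8; 7/16; 15/32 | 31/64; 1/2; 1 } — 61/128
edge 9 of 14 (Red): { 0; 1/4; 3/8; 7/16; 15/32 | 61/128; 31/64; 1/2; 1 } — 121/256
edge 10 of 14 (Blue): { 0; 1/4; 3/8; 7/16; 15/32; 121/256 | 61/128; 31/64; 1/2; 1 } — 243/512
edge 11 of 14 (Blue): { 0; 1/4; 3/8; 7/16; 15/32; 121/256; 243/512 | 61/128; 31/64; 1/2; 1 } — 487/1024
edge 12 of 14 (Red): { 0; 1/4; 3/8; 7/16; 15/32; 121/256; 243/512 | 487/1024; 61/128; 31/64; 1/2; 1 } — 973/2048
edge 13 of 14 (Red): { 0; 1/4; 3/8; 7/16; 15/32; 121/256; 243/512 | 973/2048; 487/1024; 61/128; 31/64; 1/2; 1 } — 1945/4096
edge 14 of 14 (Red): { 0; 1/4; 3/8; 7/16; 15/32; 121/256; 243/512 | 1945/4096; 973/2048; 487/1024; 61/128; 31/64; 1/2; 1 } — 3889/8192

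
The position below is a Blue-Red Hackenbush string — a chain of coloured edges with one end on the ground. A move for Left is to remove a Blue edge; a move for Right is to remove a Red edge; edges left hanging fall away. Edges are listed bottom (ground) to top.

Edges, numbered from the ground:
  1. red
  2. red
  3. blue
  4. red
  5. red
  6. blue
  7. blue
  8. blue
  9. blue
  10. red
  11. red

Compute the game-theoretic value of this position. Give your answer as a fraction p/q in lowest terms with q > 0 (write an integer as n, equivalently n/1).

-903/512

edge 1 of 11 (red): { · | 0 } => -1
edge 2 of 11 (red): { · | -1,0 } => -2
edge 3 of 11 (blue): { -2 | -1,0 } => -3/2
edge 4 of 11 (red): { -2 | -3/2,-1,0 } => -7/4
edge 5 of 11 (red): { -2 | -7/4,-3/2,-1,0 } => -15/8
edge 6 of 11 (blue): { -2,-15/8 | -7/4,-3/2,-1,0 } => -29/16
edge 7 of 11 (blue): { -2,-15/8,-29/16 | -7/4,-3/2,-1,0 } => -57/32
edge 8 of 11 (blue): { -2,-15/8,-29/16,-57/32 | -7/4,-3/2,-1,0 } => -113/64
edge 9 of 11 (blue): { -2,-15/8,-29/16,-57/32,-113/64 | -7/4,-3/2,-1,0 } => -225/128
edge 10 of 11 (red): { -2,-15/8,-29/16,-57/32,-113/64 | -225/128,-7/4,-3/2,-1,0 } => -451/256
edge 11 of 11 (red): { -2,-15/8,-29/16,-57/32,-113/64 | -451/256,-225/128,-7/4,-3/2,-1,0 } => -903/512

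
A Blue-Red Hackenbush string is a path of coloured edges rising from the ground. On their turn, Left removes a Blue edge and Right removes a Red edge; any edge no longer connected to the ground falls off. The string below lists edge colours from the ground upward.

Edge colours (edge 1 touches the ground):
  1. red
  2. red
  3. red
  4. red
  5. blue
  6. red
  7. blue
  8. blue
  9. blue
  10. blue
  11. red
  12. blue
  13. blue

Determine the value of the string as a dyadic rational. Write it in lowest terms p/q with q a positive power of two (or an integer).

-1801/512

step 1: add red to get r; options L={  } R={ 0 } so -1
step 2: add red to get rr; options L={  } R={ -1; 0 } so -2
step 3: add red to get rrr; options L={  } R={ -2; -1; 0 } so -3
step 4: add red to get rrrr; options L={  } R={ -3; -2; -1; 0 } so -4
step 5: add blue to get rrrrb; options L={ -4 } R={ -3; -2; -1; 0 } so -7/2
step 6: add red to get rrrrbr; options L={ -4 } R={ -7/2; -3; -2; -1; 0 } so -15/4
step 7: add blue to get rrrrbrb; options L={ -4; -15/4 } R={ -7/2; -3; -2; -1; 0 } so -29/8
step 8: add blue to get rrrrbrbb; options L={ -4; -15/4; -29/8 } R={ -7/2; -3; -2; -1; 0 } so -57/16
step 9: add blue to get rrrrbrbbb; options L={ -4; -15/4; -29/8; -57/16 } R={ -7/2; -3; -2; -1; 0 } so -113/32
step 10: add blue to get rrrrbrbbbb; options L={ -4; -15/4; -29/8; -57/16; -113/32 } R={ -7/2; -3; -2; -1; 0 } so -225/64
step 11: add red to get rrrrbrbbbbr; options L={ -4; -15/4; -29/8; -57/16; -113/32 } R={ -225/64; -7/2; -3; -2; -1; 0 } so -451/128
step 12: add blue to get rrrrbrbbbbrb; options L={ -4; -15/4; -29/8; -57/16; -113/32; -451/128 } R={ -225/64; -7/2; -3; -2; -1; 0 } so -901/256
step 13: add blue to get rrrrbrbbbbrbb; options L={ -4; -15/4; -29/8; -57/16; -113/32; -451/128; -901/256 } R={ -225/64; -7/2; -3; -2; -1; 0 } so -1801/512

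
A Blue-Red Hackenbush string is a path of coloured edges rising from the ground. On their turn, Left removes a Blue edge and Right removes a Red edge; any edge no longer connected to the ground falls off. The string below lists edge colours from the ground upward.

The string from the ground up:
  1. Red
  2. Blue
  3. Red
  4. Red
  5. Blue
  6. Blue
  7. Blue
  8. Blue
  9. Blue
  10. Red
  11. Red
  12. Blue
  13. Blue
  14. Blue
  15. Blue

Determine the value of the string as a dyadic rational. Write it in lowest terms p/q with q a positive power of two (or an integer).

-12385/16384

Recurse on prefixes of the 15-edge string Red Blue Red Red Blue Blue Blue Blue Blue Red Red Blue Blue Blue Blue:
value(R) = { ∅ | 0 } -> -1
value(RB) = { -1 | 0 } -> -1/2
value(RBR) = { -1 | -1/2 0 } -> -3/4
value(RBRR) = { -1 | -3/4 -1/2 0 } -> -7/8
value(RBRRB) = { -1 -7/8 | -3/4 -1/2 0 } -> -13/16
value(RBRRBB) = { -1 -7/8 -13/16 | -3/4 -1/2 0 } -> -25/32
value(RBRRBBB) = { -1 -7/8 -13/16 -25/32 | -3/4 -1/2 0 } -> -49/64
value(RBRRBBBB) = { -1 -7/8 -13/16 -25/32 -49/64 | -3/4 -1/2 0 } -> -97/128
value(RBRRBBBBB) = { -1 -7/8 -13/16 -25/32 -49/64 -97/128 | -3/4 -1/2 0 } -> -193/256
value(RBRRBBBBBR) = { -1 -7/8 -13/16 -25/32 -49/64 -97/128 | -193/256 -3/4 -1/2 0 } -> -387/512
value(RBRRBBBBBRR) = { -1 -7/8 -13/16 -25/32 -49/64 -97/128 | -387/512 -193/256 -3/4 -1/2 0 } -> -775/1024
value(RBRRBBBBBRRB) = { -1 -7/8 -13/16 -25/32 -49/64 -97/128 -775/1024 | -387/512 -193/256 -3/4 -1/2 0 } -> -1549/2048
value(RBRRBBBBBRRBB) = { -1 -7/8 -13/16 -25/32 -49/64 -97/128 -775/1024 -1549/2048 | -387/512 -193/256 -3/4 -1/2 0 } -> -3097/4096
value(RBRRBBBBBRRBBB) = { -1 -7/8 -13/16 -25/32 -49/64 -97/128 -775/1024 -1549/2048 -3097/4096 | -387/512 -193/256 -3/4 -1/2 0 } -> -6193/8192
value(RBRRBBBBBRRBBBB) = { -1 -7/8 -13/16 -25/32 -49/64 -97/128 -775/1024 -1549/2048 -3097/4096 -6193/8192 | -387/512 -193/256 -3/4 -1/2 0 } -> -12385/16384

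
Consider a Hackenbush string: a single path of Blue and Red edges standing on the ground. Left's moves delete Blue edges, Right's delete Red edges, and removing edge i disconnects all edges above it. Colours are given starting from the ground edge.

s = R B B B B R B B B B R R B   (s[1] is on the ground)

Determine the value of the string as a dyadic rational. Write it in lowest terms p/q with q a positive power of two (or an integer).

Build value(s[:k]) for k = 1..13, string s = R B B B B R B B B B R R B.
value_1 [R]  L=[∅]  R=[0]  = -1
value_2 [RB]  L=[-1]  R=[0]  = -1/2
value_3 [RBB]  L=[-1; -1/2]  R=[0]  = -1/4
value_4 [RBBB]  L=[-1; -1/2; -1/4]  R=[0]  = -1/8
value_5 [RBBBB]  L=[-1; -1/2; -1/4; -1/8]  R=[0]  = -1/16
value_6 [RBBBBR]  L=[-1; -1/2; -1/4; -1/8]  R=[-1/16; 0]  = -3/32
value_7 [RBBBBRB]  L=[-1; -1/2; -1/4; -1/8; -3/32]  R=[-1/16; 0]  = -5/64
value_8 [RBBBBRBB]  L=[-1; -1/2; -1/4; -1/8; -3/32; -5/64]  R=[-1/16; 0]  = -9/128
value_9 [RBBBBRBBB]  L=[-1; -1/2; -1/4; -1/8; -3/32; -5/64; -9/128]  R=[-1/16; 0]  = -17/256
value_10 [RBBBBRBBBB]  L=[-1; -1/2; -1/4; -1/8; -3/32; -5/64; -9/128; -17/256]  R=[-1/16; 0]  = -33/512
value_11 [RBBBBRBBBBR]  L=[-1; -1/2; -1/4; -1/8; -3/32; -5/64; -9/128; -17/256]  R=[-33/512; -1/16; 0]  = -67/1024
value_12 [RBBBBRBBBBRR]  L=[-1; -1/2; -1/4; -1/8; -3/32; -5/64; -9/128; -17/256]  R=[-67/1024; -33/512; -1/16; 0]  = -135/2048
value_13 [RBBBBRBBBBRRB]  L=[-1; -1/2; -1/4; -1/8; -3/32; -5/64; -9/128; -17/256; -135/2048]  R=[-67/1024; -33/512; -1/16; 0]  = -269/4096

-269/4096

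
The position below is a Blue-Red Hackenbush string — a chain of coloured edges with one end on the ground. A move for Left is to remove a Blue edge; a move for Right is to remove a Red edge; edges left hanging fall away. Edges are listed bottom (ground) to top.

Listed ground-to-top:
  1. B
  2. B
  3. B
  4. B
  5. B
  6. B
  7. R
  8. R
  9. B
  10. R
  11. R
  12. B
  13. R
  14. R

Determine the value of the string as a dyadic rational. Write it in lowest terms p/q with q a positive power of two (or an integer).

1353/256

Prefix values for B B B B B B R R B R R B R R via {L|R} + simplicity:
step 1: add B to get B; options L={ 0 } R={ none } ⇒ 1
step 2: add B to get BB; options L={ 0; 1 } R={ none } ⇒ 2
step 3: add B to get BBB; options L={ 0; 1; 2 } R={ none } ⇒ 3
step 4: add B to get BBBB; options L={ 0; 1; 2; 3 } R={ none } ⇒ 4
step 5: add B to get BBBBB; options L={ 0; 1; 2; 3; 4 } R={ none } ⇒ 5
step 6: add B to get BBBBBB; options L={ 0; 1; 2; 3; 4; 5 } R={ none } ⇒ 6
step 7: add R to get BBBBBBR; options L={ 0; 1; 2; 3; 4; 5 } R={ 6 } ⇒ 11/2
step 8: add R to get BBBBBBRR; options L={ 0; 1; 2; 3; 4; 5 } R={ 11/2; 6 } ⇒ 21/4
step 9: add B to get BBBBBBRRB; options L={ 0; 1; 2; 3; 4; 5; 21/4 } R={ 11/2; 6 } ⇒ 43/8
step 10: add R to get BBBBBBRRBR; options L={ 0; 1; 2; 3; 4; 5; 21/4 } R={ 43/8; 11/2; 6 } ⇒ 85/16
step 11: add R to get BBBBBBRRBRR; options L={ 0; 1; 2; 3; 4; 5; 21/4 } R={ 85/16; 43/8; 11/2; 6 } ⇒ 169/32
step 12: add B to get BBBBBBRRBRRB; options L={ 0; 1; 2; 3; 4; 5; 21/4; 169/32 } R={ 85/16; 43/8; 11/2; 6 } ⇒ 339/64
step 13: add R to get BBBBBBRRBRRBR; options L={ 0; 1; 2; 3; 4; 5; 21/4; 169/32 } R={ 339/64; 85/16; 43/8; 11/2; 6 } ⇒ 677/128
step 14: add R to get BBBBBBRRBRRBRR; options L={ 0; 1; 2; 3; 4; 5; 21/4; 169/32 } R={ 677/128; 339/64; 85/16; 43/8; 11/2; 6 } ⇒ 1353/256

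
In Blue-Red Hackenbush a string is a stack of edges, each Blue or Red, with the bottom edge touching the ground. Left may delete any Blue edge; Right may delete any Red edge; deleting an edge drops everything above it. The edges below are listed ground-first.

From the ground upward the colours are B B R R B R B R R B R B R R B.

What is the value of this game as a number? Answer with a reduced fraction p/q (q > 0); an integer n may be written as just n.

v_1 [B]  L=[0]  R=[·]  so 1
v_2 [BB]  L=[0, 1]  R=[·]  so 2
v_3 [BBR]  L=[0, 1]  R=[2]  so 3/2
v_4 [BBRR]  L=[0, 1]  R=[3/2, 2]  so 5/4
v_5 [BBRRB]  L=[0, 1, 5/4]  R=[3/2, 2]  so 11/8
v_6 [BBRRBR]  L=[0, 1, 5/4]  R=[11/8, 3/2, 2]  so 21/16
v_7 [BBRRBRB]  L=[0, 1, 5/4, 21/16]  R=[11/8, 3/2, 2]  so 43/32
v_8 [BBRRBRBR]  L=[0, 1, 5/4, 21/16]  R=[43/32, 11/8, 3/2, 2]  so 85/64
v_9 [BBRRBRBRR]  L=[0, 1, 5/4, 21/16]  R=[85/64, 43/32, 11/8, 3/2, 2]  so 169/128
v_10 [BBRRBRBRRB]  L=[0, 1, 5/4, 21/16, 169/128]  R=[85/64, 43/32, 11/8, 3/2, 2]  so 339/256
v_11 [BBRRBRBRRBR]  L=[0, 1, 5/4, 21/16, 169/128]  R=[339/256, 85/64, 43/32, 11/8, 3/2, 2]  so 677/512
v_12 [BBRRBRBRRBRB]  L=[0, 1, 5/4, 21/16, 169/128, 677/512]  R=[339/256, 85/64, 43/32, 11/8, 3/2, 2]  so 1355/1024
v_13 [BBRRBRBRRBRBR]  L=[0, 1, 5/4, 21/16, 169/128, 677/512]  R=[1355/1024, 339/256, 85/64, 43/32, 11/8, 3/2, 2]  so 2709/2048
v_14 [BBRRBRBRRBRBRR]  L=[0, 1, 5/4, 21/16, 169/128, 677/512]  R=[2709/2048, 1355/1024, 339/256, 85/64, 43/32, 11/8, 3/2, 2]  so 5417/4096
v_15 [BBRRBRBRRBRBRRB]  L=[0, 1, 5/4, 21/16, 169/128, 677/512, 5417/4096]  R=[2709/2048, 1355/1024, 339/256, 85/64, 43/32, 11/8, 3/2, 2]  so 10835/8192

10835/8192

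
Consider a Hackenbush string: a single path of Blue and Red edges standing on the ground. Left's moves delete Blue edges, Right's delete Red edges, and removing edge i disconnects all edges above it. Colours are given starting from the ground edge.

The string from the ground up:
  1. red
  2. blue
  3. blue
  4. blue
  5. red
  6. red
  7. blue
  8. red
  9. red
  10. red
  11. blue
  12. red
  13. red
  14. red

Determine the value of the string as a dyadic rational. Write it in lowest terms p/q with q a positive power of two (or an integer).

edge 1 of 14 (red): { (no moves) | 0 } = -1
edge 2 of 14 (blue): { -1 | 0 } = -1/2
edge 3 of 14 (blue): { -1 -1/2 | 0 } = -1/4
edge 4 of 14 (blue): { -1 -1/2 -1/4 | 0 } = -1/8
edge 5 of 14 (red): { -1 -1/2 -1/4 | -1/8 0 } = -3/16
edge 6 of 14 (red): { -1 -1/2 -1/4 | -3/16 -1/8 0 } = -7/32
edge 7 of 14 (blue): { -1 -1/2 -1/4 -7/32 | -3/16 -1/8 0 } = -13/64
edge 8 of 14 (red): { -1 -1/2 -1/4 -7/32 | -13/64 -3/16 -1/8 0 } = -27/128
edge 9 of 14 (red): { -1 -1/2 -1/4 -7/32 | -27/128 -13/64 -3/16 -1/8 0 } = -55/256
edge 10 of 14 (red): { -1 -1/2 -1/4 -7/32 | -55/256 -27/128 -13/64 -3/16 -1/8 0 } = -111/512
edge 11 of 14 (blue): { -1 -1/2 -1/4 -7/32 -111/512 | -55/256 -27/128 -13/64 -3/16 -1/8 0 } = -221/1024
edge 12 of 14 (red): { -1 -1/2 -1/4 -7/32 -111/512 | -221/1024 -55/256 -27/128 -13/64 -3/16 -1/8 0 } = -443/2048
edge 13 of 14 (red): { -1 -1/2 -1/4 -7/32 -111/512 | -443/2048 -221/1024 -55/256 -27/128 -13/64 -3/16 -1/8 0 } = -887/4096
edge 14 of 14 (red): { -1 -1/2 -1/4 -7/32 -111/512 | -887/4096 -443/2048 -221/1024 -55/256 -27/128 -13/64 -3/16 -1/8 0 } = -1775/8192

-1775/8192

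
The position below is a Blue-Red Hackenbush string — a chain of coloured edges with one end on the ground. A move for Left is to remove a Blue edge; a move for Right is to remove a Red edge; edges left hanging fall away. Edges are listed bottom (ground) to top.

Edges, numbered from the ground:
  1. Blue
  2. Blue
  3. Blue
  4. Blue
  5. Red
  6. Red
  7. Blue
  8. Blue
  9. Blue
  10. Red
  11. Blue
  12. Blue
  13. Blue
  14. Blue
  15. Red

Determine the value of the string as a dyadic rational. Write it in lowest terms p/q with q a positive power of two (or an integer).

Build val(s[:k]) for k = 1..15, string s = Blue Blue Blue Blue Red Red Blue Blue Blue Red Blue Blue Blue Blue Red.
val_1 [B]  L=[0]  R=[none]  gives 1
val_2 [BB]  L=[0, 1]  R=[none]  gives 2
val_3 [BBB]  L=[0, 1, 2]  R=[none]  gives 3
val_4 [BBBB]  L=[0, 1, 2, 3]  R=[none]  gives 4
val_5 [BBBBR]  L=[0, 1, 2, 3]  R=[4]  gives 7/2
val_6 [BBBBRR]  L=[0, 1, 2, 3]  R=[7/2, 4]  gives 13/4
val_7 [BBBBRRB]  L=[0, 1, 2, 3, 13/4]  R=[7/2, 4]  gives 27/8
val_8 [BBBBRRBB]  L=[0, 1, 2, 3, 13/4, 27/8]  R=[7/2, 4]  gives 55/16
val_9 [BBBBRRBBB]  L=[0, 1, 2, 3, 13/4, 27/8, 55/16]  R=[7/2, 4]  gives 111/32
val_10 [BBBBRRBBBR]  L=[0, 1, 2, 3, 13/4, 27/8, 55/16]  R=[111/32, 7/2, 4]  gives 221/64
val_11 [BBBBRRBBBRB]  L=[0, 1, 2, 3, 13/4, 27/8, 55/16, 221/64]  R=[111/32, 7/2, 4]  gives 443/128
val_12 [BBBBRRBBBRBB]  L=[0, 1, 2, 3, 13/4, 27/8, 55/16, 221/64, 443/128]  R=[111/32, 7/2, 4]  gives 887/256
val_13 [BBBBRRBBBRBBB]  L=[0, 1, 2, 3, 13/4, 27/8, 55/16, 221/64, 443/128, 887/256]  R=[111/32, 7/2, 4]  gives 1775/512
val_14 [BBBBRRBBBRBBBB]  L=[0, 1, 2, 3, 13/4, 27/8, 55/16, 221/64, 443/128, 887/256, 1775/512]  R=[111/32, 7/2, 4]  gives 3551/1024
val_15 [BBBBRRBBBRBBBBR]  L=[0, 1, 2, 3, 13/4, 27/8, 55/16, 221/64, 443/128, 887/256, 1775/512]  R=[3551/1024, 111/32, 7/2, 4]  gives 7101/2048

7101/2048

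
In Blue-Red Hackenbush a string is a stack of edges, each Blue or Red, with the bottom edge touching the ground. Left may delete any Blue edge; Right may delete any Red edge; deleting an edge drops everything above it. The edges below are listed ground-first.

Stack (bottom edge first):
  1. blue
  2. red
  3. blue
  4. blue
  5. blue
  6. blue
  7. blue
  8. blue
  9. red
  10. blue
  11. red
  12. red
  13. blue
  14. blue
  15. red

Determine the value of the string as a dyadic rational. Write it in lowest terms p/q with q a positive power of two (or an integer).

16205/16384

Build g(s[:k]) for k = 1..15, string s = blue red blue blue blue blue blue blue red blue red red blue blue red.
b: Left { 0 }, Right { ∅ } = simplest 1
br: Left { 0 }, Right { 1 } = simplest 1/2
brb: Left { 0, 1/2 }, Right { 1 } = simplest 3/4
brbb: Left { 0, 1/2, 3/4 }, Right { 1 } = simplest 7/8
brbbb: Left { 0, 1/2, 3/4, 7/8 }, Right { 1 } = simplest 15/16
brbbbb: Left { 0, 1/2, 3/4, 7/8, 15/16 }, Right { 1 } = simplest 31/32
brbbbbb: Left { 0, 1/2, 3/4, 7/8, 15/16, 31/32 }, Right { 1 } = simplest 63/64
brbbbbbb: Left { 0, 1/2, 3/4, 7/8, 15/16, 31/32, 63/64 }, Right { 1 } = simplest 127/128
brbbbbbbr: Left { 0, 1/2, 3/4, 7/8, 15/16, 31/32, 63/64 }, Right { 127/128, 1 } = simplest 253/256
brbbbbbbrb: Left { 0, 1/2, 3/4, 7/8, 15/16, 31/32, 63/64, 253/256 }, Right { 127/128, 1 } = simplest 507/512
brbbbbbbrbr: Left { 0, 1/2, 3/4, 7/8, 15/16, 31/32, 63/64, 253/256 }, Right { 507/512, 127/128, 1 } = simplest 1013/1024
brbbbbbbrbrr: Left { 0, 1/2, 3/4, 7/8, 15/16, 31/32, 63/64, 253/256 }, Right { 1013/1024, 507/512, 127/128, 1 } = simplest 2025/2048
brbbbbbbrbrrb: Left { 0, 1/2, 3/4, 7/8, 15/16, 31/32, 63/64, 253/256, 2025/2048 }, Right { 1013/1024, 507/512, 127/128, 1 } = simplest 4051/4096
brbbbbbbrbrrbb: Left { 0, 1/2, 3/4, 7/8, 15/16, 31/32, 63/64, 253/256, 2025/2048, 4051/4096 }, Right { 1013/1024, 507/512, 127/128, 1 } = simplest 8103/8192
brbbbbbbrbrrbbr: Left { 0, 1/2, 3/4, 7/8, 15/16, 31/32, 63/64, 253/256, 2025/2048, 4051/4096 }, Right { 8103/8192, 1013/1024, 507/512, 127/128, 1 } = simplest 16205/16384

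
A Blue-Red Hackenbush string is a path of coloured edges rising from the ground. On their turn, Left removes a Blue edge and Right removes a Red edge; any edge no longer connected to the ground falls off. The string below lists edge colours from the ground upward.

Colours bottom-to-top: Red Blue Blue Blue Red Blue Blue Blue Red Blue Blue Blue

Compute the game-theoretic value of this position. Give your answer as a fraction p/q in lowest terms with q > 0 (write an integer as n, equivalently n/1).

-273/2048

R: Left { ∅ }, Right { 0 } gives simplest -1
RB: Left { -1 }, Right { 0 } gives simplest -1/2
RBB: Left { -1; -1/2 }, Right { 0 } gives simplest -1/4
RBBB: Left { -1; -1/2; -1/4 }, Right { 0 } gives simplest -1/8
RBBBR: Left { -1; -1/2; -1/4 }, Right { -1/8; 0 } gives simplest -3/16
RBBBRB: Left { -1; -1/2; -1/4; -3/16 }, Right { -1/8; 0 } gives simplest -5/32
RBBBRBB: Left { -1; -1/2; -1/4; -3/16; -5/32 }, Right { -1/8; 0 } gives simplest -9/64
RBBBRBBB: Left { -1; -1/2; -1/4; -3/16; -5/32; -9/64 }, Right { -1/8; 0 } gives simplest -17/128
RBBBRBBBR: Left { -1; -1/2; -1/4; -3/16; -5/32; -9/64 }, Right { -17/128; -1/8; 0 } gives simplest -35/256
RBBBRBBBRB: Left { -1; -1/2; -1/4; -3/16; -5/32; -9/64; -35/256 }, Right { -17/128; -1/8; 0 } gives simplest -69/512
RBBBRBBBRBB: Left { -1; -1/2; -1/4; -3/16; -5/32; -9/64; -35/256; -69/512 }, Right { -17/128; -1/8; 0 } gives simplest -137/1024
RBBBRBBBRBBB: Left { -1; -1/2; -1/4; -3/16; -5/32; -9/64; -35/256; -69/512; -137/1024 }, Right { -17/128; -1/8; 0 } gives simplest -273/2048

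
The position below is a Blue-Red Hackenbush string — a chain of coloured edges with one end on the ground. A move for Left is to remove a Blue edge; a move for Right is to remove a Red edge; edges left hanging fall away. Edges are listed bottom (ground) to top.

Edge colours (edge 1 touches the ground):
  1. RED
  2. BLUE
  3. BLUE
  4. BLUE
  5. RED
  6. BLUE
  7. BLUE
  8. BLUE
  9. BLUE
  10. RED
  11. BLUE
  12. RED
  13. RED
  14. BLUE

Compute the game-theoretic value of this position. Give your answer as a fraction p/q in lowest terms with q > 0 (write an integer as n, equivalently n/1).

Recurse on prefixes of the 14-edge string RED BLUE BLUE BLUE RED BLUE BLUE BLUE BLUE RED BLUE RED RED BLUE:
1 of 14 · R · max L −∞ · min R 0 so -1
2 of 14 · RB · max L -1 · min R 0 so -1/2
3 of 14 · RBB · max L -1/2 · min R 0 so -1/4
4 of 14 · RBBB · max L -1/4 · min R 0 so -1/8
5 of 14 · RBBBR · max L -1/4 · min R -1/8 so -3/16
6 of 14 · RBBBRB · max L -3/16 · min R -1/8 so -5/32
7 of 14 · RBBBRBB · max L -5/32 · min R -1/8 so -9/64
8 of 14 · RBBBRBBB · max L -9/64 · min R -1/8 so -17/128
9 of 14 · RBBBRBBBB · max L -17/128 · min R -1/8 so -33/256
10 of 14 · RBBBRBBBBR · max L -17/128 · min R -33/256 so -67/512
11 of 14 · RBBBRBBBBRB · max L -67/512 · min R -33/256 so -133/1024
12 of 14 · RBBBRBBBBRBR · max L -67/512 · min R -133/1024 so -267/2048
13 of 14 · RBBBRBBBBRBRR · max L -67/512 · min R -267/2048 so -535/4096
14 of 14 · RBBBRBBBBRBRRB · max L -535/4096 · min R -267/2048 so -1069/8192

-1069/8192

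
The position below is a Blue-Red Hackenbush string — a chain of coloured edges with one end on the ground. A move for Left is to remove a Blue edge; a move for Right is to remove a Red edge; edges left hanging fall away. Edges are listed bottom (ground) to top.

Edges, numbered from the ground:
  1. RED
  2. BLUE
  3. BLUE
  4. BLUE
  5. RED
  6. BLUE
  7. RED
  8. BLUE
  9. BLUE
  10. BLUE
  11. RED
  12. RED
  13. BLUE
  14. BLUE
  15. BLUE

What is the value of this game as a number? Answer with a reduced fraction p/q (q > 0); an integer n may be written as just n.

Recurse on prefixes of the 15-edge string RED BLUE BLUE BLUE RED BLUE RED BLUE BLUE BLUE RED RED BLUE BLUE BLUE:
1 of 15 · R · max L −∞ · min R 0 so -1
2 of 15 · RB · max L -1 · min R 0 so -1/2
3 of 15 · RBB · max L -1/2 · min R 0 so -1/4
4 of 15 · RBBB · max L -1/4 · min R 0 so -1/8
5 of 15 · RBBBR · max L -1/4 · min R -1/8 so -3/16
6 of 15 · RBBBRB · max L -3/16 · min R -1/8 so -5/32
7 of 15 · RBBBRBR · max L -3/16 · min R -5/32 so -11/64
8 of 15 · RBBBRBRB · max L -11/64 · min R -5/32 so -21/128
9 of 15 · RBBBRBRBB · max L -21/128 · min R -5/32 so -41/256
10 of 15 · RBBBRBRBBB · max L -41/256 · min R -5/32 so -81/512
11 of 15 · RBBBRBRBBBR · max L -41/256 · min R -81/512 so -163/1024
12 of 15 · RBBBRBRBBBRR · max L -41/256 · min R -163/1024 so -327/2048
13 of 15 · RBBBRBRBBBRRB · max L -327/2048 · min R -163/1024 so -653/4096
14 of 15 · RBBBRBRBBBRRBB · max L -653/4096 · min R -163/1024 so -1305/8192
15 of 15 · RBBBRBRBBBRRBBB · max L -1305/8192 · min R -163/1024 so -2609/16384

-2609/16384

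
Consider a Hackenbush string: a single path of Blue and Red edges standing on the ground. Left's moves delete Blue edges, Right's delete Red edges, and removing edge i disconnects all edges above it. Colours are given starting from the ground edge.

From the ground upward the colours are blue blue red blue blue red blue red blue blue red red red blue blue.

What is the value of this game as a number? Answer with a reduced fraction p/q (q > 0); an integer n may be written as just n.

Prefix values for blue blue red blue blue red blue red blue blue red red red blue blue via {L|R} + simplicity:
1 of 15 · b · max L 0 · min R +∞ -> 1
2 of 15 · bb · max L 1 · min R +∞ -> 2
3 of 15 · bbr · max L 1 · min R 2 -> 3/2
4 of 15 · bbrb · max L 3/2 · min R 2 -> 7/4
5 of 15 · bbrbb · max L 7/4 · min R 2 -> 15/8
6 of 15 · bbrbbr · max L 7/4 · min R 15/8 -> 29/16
7 of 15 · bbrbbrb · max L 29/16 · min R 15/8 -> 59/32
8 of 15 · bbrbbrbr · max L 29/16 · min R 59/32 -> 117/64
9 of 15 · bbrbbrbrb · max L 117/64 · min R 59/32 -> 235/128
10 of 15 · bbrbbrbrbb · max L 235/128 · min R 59/32 -> 471/256
11 of 15 · bbrbbrbrbbr · max L 235/128 · min R 471/256 -> 941/512
12 of 15 · bbrbbrbrbbrr · max L 235/128 · min R 941/512 -> 1881/1024
13 of 15 · bbrbbrbrbbrrr · max L 235/128 · min R 1881/1024 -> 3761/2048
14 of 15 · bbrbbrbrbbrrrb · max L 3761/2048 · min R 1881/1024 -> 7523/4096
15 of 15 · bbrbbrbrbbrrrbb · max L 7523/4096 · min R 1881/1024 -> 15047/8192

15047/8192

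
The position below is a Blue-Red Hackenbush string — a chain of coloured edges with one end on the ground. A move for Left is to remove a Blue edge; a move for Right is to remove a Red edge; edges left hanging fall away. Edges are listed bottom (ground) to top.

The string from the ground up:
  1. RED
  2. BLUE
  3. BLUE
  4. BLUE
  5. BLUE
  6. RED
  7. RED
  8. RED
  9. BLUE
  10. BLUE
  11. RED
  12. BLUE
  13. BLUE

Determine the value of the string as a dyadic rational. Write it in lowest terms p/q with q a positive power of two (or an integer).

-457/4096

Recurse on prefixes of the 13-edge string RED BLUE BLUE BLUE BLUE RED RED RED BLUE BLUE RED BLUE BLUE:
value(R) = { none | 0 } so -1
value(RB) = { -1 | 0 } so -1/2
value(RBB) = { -1, -1/2 | 0 } so -1/4
value(RBBB) = { -1, -1/2, -1/4 | 0 } so -1/8
value(RBBBB) = { -1, -1/2, -1/4, -1/8 | 0 } so -1/16
value(RBBBBR) = { -1, -1/2, -1/4, -1/8 | -1/16, 0 } so -3/32
value(RBBBBRR) = { -1, -1/2, -1/4, -1/8 | -3/32, -1/16, 0 } so -7/64
value(RBBBBRRR) = { -1, -1/2, -1/4, -1/8 | -7/64, -3/32, -1/16, 0 } so -15/128
value(RBBBBRRRB) = { -1, -1/2, -1/4, -1/8, -15/128 | -7/64, -3/32, -1/16, 0 } so -29/256
value(RBBBBRRRBB) = { -1, -1/2, -1/4, -1/8, -15/128, -29/256 | -7/64, -3/32, -1/16, 0 } so -57/512
value(RBBBBRRRBBR) = { -1, -1/2, -1/4, -1/8, -15/128, -29/256 | -57/512, -7/64, -3/32, -1/16, 0 } so -115/1024
value(RBBBBRRRBBRB) = { -1, -1/2, -1/4, -1/8, -15/128, -29/256, -115/1024 | -57/512, -7/64, -3/32, -1/16, 0 } so -229/2048
value(RBBBBRRRBBRBB) = { -1, -1/2, -1/4, -1/8, -15/128, -29/256, -115/1024, -229/2048 | -57/512, -7/64, -3/32, -1/16, 0 } so -457/4096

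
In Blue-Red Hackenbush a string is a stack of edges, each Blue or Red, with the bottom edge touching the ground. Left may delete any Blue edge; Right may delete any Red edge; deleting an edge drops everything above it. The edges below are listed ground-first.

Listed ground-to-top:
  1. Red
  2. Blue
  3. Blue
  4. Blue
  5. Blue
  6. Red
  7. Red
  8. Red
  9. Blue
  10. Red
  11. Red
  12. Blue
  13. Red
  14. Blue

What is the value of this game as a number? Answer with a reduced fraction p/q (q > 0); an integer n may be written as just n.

value(R) = { · | 0 } — -1
value(RB) = { -1 | 0 } — -1/2
value(RBB) = { -1 -1/2 | 0 } — -1/4
value(RBBB) = { -1 -1/2 -1/4 | 0 } — -1/8
value(RBBBB) = { -1 -1/2 -1/4 -1/8 | 0 } — -1/16
value(RBBBBR) = { -1 -1/2 -1/4 -1/8 | -1/16 0 } — -3/32
value(RBBBBRR) = { -1 -1/2 -1/4 -1/8 | -3/32 -1/16 0 } — -7/64
value(RBBBBRRR) = { -1 -1/2 -1/4 -1/8 | -7/64 -3/32 -1/16 0 } — -15/128
value(RBBBBRRRB) = { -1 -1/2 -1/4 -1/8 -15/128 | -7/64 -3/32 -1/16 0 } — -29/256
value(RBBBBRRRBR) = { -1 -1/2 -1/4 -1/8 -15/128 | -29/256 -7/64 -3/32 -1/16 0 } — -59/512
value(RBBBBRRRBRR) = { -1 -1/2 -1/4 -1/8 -15/128 | -59/512 -29/256 -7/64 -3/32 -1/16 0 } — -119/1024
value(RBBBBRRRBRRB) = { -1 -1/2 -1/4 -1/8 -15/128 -119/1024 | -59/512 -29/256 -7/64 -3/32 -1/16 0 } — -237/2048
value(RBBBBRRRBRRBR) = { -1 -1/2 -1/4 -1/8 -15/128 -119/1024 | -237/2048 -59/512 -29/256 -7/64 -3/32 -1/16 0 } — -475/4096
value(RBBBBRRRBRRBRB) = { -1 -1/2 -1/4 -1/8 -15/128 -119/1024 -475/4096 | -237/2048 -59/512 -29/256 -7/64 -3/32 -1/16 0 } — -949/8192

-949/8192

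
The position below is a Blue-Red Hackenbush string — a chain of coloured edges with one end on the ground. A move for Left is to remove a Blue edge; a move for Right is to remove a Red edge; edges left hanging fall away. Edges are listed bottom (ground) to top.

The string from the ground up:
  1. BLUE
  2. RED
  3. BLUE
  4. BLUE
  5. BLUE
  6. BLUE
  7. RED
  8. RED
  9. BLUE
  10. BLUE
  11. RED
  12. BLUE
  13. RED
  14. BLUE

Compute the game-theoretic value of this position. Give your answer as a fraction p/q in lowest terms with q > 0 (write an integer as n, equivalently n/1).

7787/8192

Recurse on prefixes of the 14-edge string BLUE RED BLUE BLUE BLUE BLUE RED RED BLUE BLUE RED BLUE RED BLUE:
val_1 [B]  L=[0]  R=[none]  = 1
val_2 [BR]  L=[0]  R=[1]  = 1/2
val_3 [BRB]  L=[0,1/2]  R=[1]  = 3/4
val_4 [BRBB]  L=[0,1/2,3/4]  R=[1]  = 7/8
val_5 [BRBBB]  L=[0,1/2,3/4,7/8]  R=[1]  = 15/16
val_6 [BRBBBB]  L=[0,1/2,3/4,7/8,15/16]  R=[1]  = 31/32
val_7 [BRBBBBR]  L=[0,1/2,3/4,7/8,15/16]  R=[31/32,1]  = 61/64
val_8 [BRBBBBRR]  L=[0,1/2,3/4,7/8,15/16]  R=[61/64,31/32,1]  = 121/128
val_9 [BRBBBBRRB]  L=[0,1/2,3/4,7/8,15/16,121/128]  R=[61/64,31/32,1]  = 243/256
val_10 [BRBBBBRRBB]  L=[0,1/2,3/4,7/8,15/16,121/128,243/256]  R=[61/64,31/32,1]  = 487/512
val_11 [BRBBBBRRBBR]  L=[0,1/2,3/4,7/8,15/16,121/128,243/256]  R=[487/512,61/64,31/32,1]  = 973/1024
val_12 [BRBBBBRRBBRB]  L=[0,1/2,3/4,7/8,15/16,121/128,243/256,973/1024]  R=[487/512,61/64,31/32,1]  = 1947/2048
val_13 [BRBBBBRRBBRBR]  L=[0,1/2,3/4,7/8,15/16,121/128,243/256,973/1024]  R=[1947/2048,487/512,61/64,31/32,1]  = 3893/4096
val_14 [BRBBBBRRBBRBRB]  L=[0,1/2,3/4,7/8,15/16,121/128,243/256,973/1024,3893/4096]  R=[1947/2048,487/512,61/64,31/32,1]  = 7787/8192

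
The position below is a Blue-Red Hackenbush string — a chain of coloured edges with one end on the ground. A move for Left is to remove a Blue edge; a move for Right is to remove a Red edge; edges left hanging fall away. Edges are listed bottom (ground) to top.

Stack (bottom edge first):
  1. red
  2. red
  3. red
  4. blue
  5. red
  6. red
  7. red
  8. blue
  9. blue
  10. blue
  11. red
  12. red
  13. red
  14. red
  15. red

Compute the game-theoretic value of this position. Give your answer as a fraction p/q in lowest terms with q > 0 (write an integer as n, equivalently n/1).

-11839/4096

Build value(s[:k]) for k = 1..15, string s = red red red blue red red red blue blue blue red red red red red.
value_1 [r]  L=[—]  R=[0]  => -1
value_2 [rr]  L=[—]  R=[-1, 0]  => -2
value_3 [rrr]  L=[—]  R=[-2, -1, 0]  => -3
value_4 [rrrb]  L=[-3]  R=[-2, -1, 0]  => -5/2
value_5 [rrrbr]  L=[-3]  R=[-5/2, -2, -1, 0]  => -11/4
value_6 [rrrbrr]  L=[-3]  R=[-11/4, -5/2, -2, -1, 0]  => -23/8
value_7 [rrrbrrr]  L=[-3]  R=[-23/8, -11/4, -5/2, -2, -1, 0]  => -47/16
value_8 [rrrbrrrb]  L=[-3, -47/16]  R=[-23/8, -11/4, -5/2, -2, -1, 0]  => -93/32
value_9 [rrrbrrrbb]  L=[-3, -47/16, -93/32]  R=[-23/8, -11/4, -5/2, -2, -1, 0]  => -185/64
value_10 [rrrbrrrbbb]  L=[-3, -47/16, -93/32, -185/64]  R=[-23/8, -11/4, -5/2, -2, -1, 0]  => -369/128
value_11 [rrrbrrrbbbr]  L=[-3, -47/16, -93/32, -185/64]  R=[-369/128, -23/8, -11/4, -5/2, -2, -1, 0]  => -739/256
value_12 [rrrbrrrbbbrr]  L=[-3, -47/16, -93/32, -185/64]  R=[-739/256, -369/128, -23/8, -11/4, -5/2, -2, -1, 0]  => -1479/512
value_13 [rrrbrrrbbbrrr]  L=[-3, -47/16, -93/32, -185/64]  R=[-1479/512, -739/256, -369/128, -23/8, -11/4, -5/2, -2, -1, 0]  => -2959/1024
value_14 [rrrbrrrbbbrrrr]  L=[-3, -47/16, -93/32, -185/64]  R=[-2959/1024, -1479/512, -739/256, -369/128, -23/8, -11/4, -5/2, -2, -1, 0]  => -5919/2048
value_15 [rrrbrrrbbbrrrrr]  L=[-3, -47/16, -93/32, -185/64]  R=[-5919/2048, -2959/1024, -1479/512, -739/256, -369/128, -23/8, -11/4, -5/2, -2, -1, 0]  => -11839/4096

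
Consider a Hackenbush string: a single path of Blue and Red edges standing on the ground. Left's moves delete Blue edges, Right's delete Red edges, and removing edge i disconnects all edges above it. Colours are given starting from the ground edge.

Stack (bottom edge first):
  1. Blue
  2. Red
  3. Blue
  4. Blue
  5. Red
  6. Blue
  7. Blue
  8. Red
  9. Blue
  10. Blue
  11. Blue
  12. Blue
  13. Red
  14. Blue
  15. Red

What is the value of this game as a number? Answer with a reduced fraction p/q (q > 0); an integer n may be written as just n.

Prefix values for Blue Red Blue Blue Red Blue Blue Red Blue Blue Blue Blue Red Blue Red via {L|R} + simplicity:
1 of 15 · B · max L 0 · min R +∞ => 1
2 of 15 · BR · max L 0 · min R 1 => 1/2
3 of 15 · BRB · max L 1/2 · min R 1 => 3/4
4 of 15 · BRBB · max L 3/4 · min R 1 => 7/8
5 of 15 · BRBBR · max L 3/4 · min R 7/8 => 13/16
6 of 15 · BRBBRB · max L 13/16 · min R 7/8 => 27/32
7 of 15 · BRBBRBB · max L 27/32 · min R 7/8 => 55/64
8 of 15 · BRBBRBBR · max L 27/32 · min R 55/64 => 109/128
9 of 15 · BRBBRBBRB · max L 109/128 · min R 55/64 => 219/256
10 of 15 · BRBBRBBRBB · max L 219/256 · min R 55/64 => 439/512
11 of 15 · BRBBRBBRBBB · max L 439/512 · min R 55/64 => 879/1024
12 of 15 · BRBBRBBRBBBB · max L 879/1024 · min R 55/64 => 1759/2048
13 of 15 · BRBBRBBRBBBBR · max L 879/1024 · min R 1759/2048 => 3517/4096
14 of 15 · BRBBRBBRBBBBRB · max L 3517/4096 · min R 1759/2048 => 7035/8192
15 of 15 · BRBBRBBRBBBBRBR · max L 3517/4096 · min R 7035/8192 => 14069/16384

14069/16384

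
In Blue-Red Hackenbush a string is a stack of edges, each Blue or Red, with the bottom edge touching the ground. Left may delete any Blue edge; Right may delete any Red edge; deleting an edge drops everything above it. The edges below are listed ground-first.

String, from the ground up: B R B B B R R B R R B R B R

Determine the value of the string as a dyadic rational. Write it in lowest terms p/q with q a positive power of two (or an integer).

Build v(s[:k]) for k = 1..14, string s = B R B B B R R B R R B R B R.
B: Left { 0 }, Right {  } — simplest 1
BR: Left { 0 }, Right { 1 } — simplest 1/2
BRB: Left { 0 1/2 }, Right { 1 } — simplest 3/4
BRBB: Left { 0 1/2 3/4 }, Right { 1 } — simplest 7/8
BRBBB: Left { 0 1/2 3/4 7/8 }, Right { 1 } — simplest 15/16
BRBBBR: Left { 0 1/2 3/4 7/8 }, Right { 15/16 1 } — simplest 29/32
BRBBBRR: Left { 0 1/2 3/4 7/8 }, Right { 29/32 15/16 1 } — simplest 57/64
BRBBBRRB: Left { 0 1/2 3/4 7/8 57/64 }, Right { 29/32 15/16 1 } — simplest 115/128
BRBBBRRBR: Left { 0 1/2 3/4 7/8 57/64 }, Right { 115/128 29/32 15/16 1 } — simplest 229/256
BRBBBRRBRR: Left { 0 1/2 3/4 7/8 57/64 }, Right { 229/256 115/128 29/32 15/16 1 } — simplest 457/512
BRBBBRRBRRB: Left { 0 1/2 3/4 7/8 57/64 457/512 }, Right { 229/256 115/128 29/32 15/16 1 } — simplest 915/1024
BRBBBRRBRRBR: Left { 0 1/2 3/4 7/8 57/64 457/512 }, Right { 915/1024 229/256 115/128 29/32 15/16 1 } — simplest 1829/2048
BRBBBRRBRRBRB: Left { 0 1/2 3/4 7/8 57/64 457/512 1829/2048 }, Right { 915/1024 229/256 115/128 29/32 15/16 1 } — simplest 3659/4096
BRBBBRRBRRBRBR: Left { 0 1/2 3/4 7/8 57/64 457/512 1829/2048 }, Right { 3659/4096 915/1024 229/256 115/128 29/32 15/16 1 } — simplest 7317/8192

7317/8192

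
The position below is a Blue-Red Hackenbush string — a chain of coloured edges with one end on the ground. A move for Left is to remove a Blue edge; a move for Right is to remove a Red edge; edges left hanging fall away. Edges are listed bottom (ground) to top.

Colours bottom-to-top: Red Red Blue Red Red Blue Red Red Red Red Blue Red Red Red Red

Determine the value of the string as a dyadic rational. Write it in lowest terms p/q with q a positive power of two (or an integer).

R: Left { none }, Right { 0 } ⇒ simplest -1
RR: Left { none }, Right { -1 0 } ⇒ simplest -2
RRB: Left { -2 }, Right { -1 0 } ⇒ simplest -3/2
RRBR: Left { -2 }, Right { -3/2 -1 0 } ⇒ simplest -7/4
RRBRR: Left { -2 }, Right { -7/4 -3/2 -1 0 } ⇒ simplest -15/8
RRBRRB: Left { -2 -15/8 }, Right { -7/4 -3/2 -1 0 } ⇒ simplest -29/16
RRBRRBR: Left { -2 -15/8 }, Right { -29/16 -7/4 -3/2 -1 0 } ⇒ simplest -59/32
RRBRRBRR: Left { -2 -15/8 }, Right { -59/32 -29/16 -7/4 -3/2 -1 0 } ⇒ simplest -119/64
RRBRRBRRR: Left { -2 -15/8 }, Right { -119/64 -59/32 -29/16 -7/4 -3/2 -1 0 } ⇒ simplest -239/128
RRBRRBRRRR: Left { -2 -15/8 }, Right { -239/128 -119/64 -59/32 -29/16 -7/4 -3/2 -1 0 } ⇒ simplest -479/256
RRBRRBRRRRB: Left { -2 -15/8 -479/256 }, Right { -239/128 -119/64 -59/32 -29/16 -7/4 -3/2 -1 0 } ⇒ simplest -957/512
RRBRRBRRRRBR: Left { -2 -15/8 -479/256 }, Right { -957/512 -239/128 -119/64 -59/32 -29/16 -7/4 -3/2 -1 0 } ⇒ simplest -1915/1024
RRBRRBRRRRBRR: Left { -2 -15/8 -479/256 }, Right { -1915/1024 -957/512 -239/128 -119/64 -59/32 -29/16 -7/4 -3/2 -1 0 } ⇒ simplest -3831/2048
RRBRRBRRRRBRRR: Left { -2 -15/8 -479/256 }, Right { -3831/2048 -1915/1024 -957/512 -239/128 -119/64 -59/32 -29/16 -7/4 -3/2 -1 0 } ⇒ simplest -7663/4096
RRBRRBRRRRBRRRR: Left { -2 -15/8 -479/256 }, Right { -7663/4096 -3831/2048 -1915/1024 -957/512 -239/128 -119/64 -59/32 -29/16 -7/4 -3/2 -1 0 } ⇒ simplest -15327/8192

-15327/8192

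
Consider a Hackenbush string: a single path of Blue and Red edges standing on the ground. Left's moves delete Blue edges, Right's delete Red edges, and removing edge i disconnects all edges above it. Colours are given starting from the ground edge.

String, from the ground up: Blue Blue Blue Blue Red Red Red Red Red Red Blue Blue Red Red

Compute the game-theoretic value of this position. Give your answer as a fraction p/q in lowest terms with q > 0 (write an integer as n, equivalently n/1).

edge 1 of 14 (Blue): { 0 | (no moves) } -> 1
edge 2 of 14 (Blue): { 0, 1 | (no moves) } -> 2
edge 3 of 14 (Blue): { 0, 1, 2 | (no moves) } -> 3
edge 4 of 14 (Blue): { 0, 1, 2, 3 | (no moves) } -> 4
edge 5 of 14 (Red): { 0, 1, 2, 3 | 4 } -> 7/2
edge 6 of 14 (Red): { 0, 1, 2, 3 | 7/2, 4 } -> 13/4
edge 7 of 14 (Red): { 0, 1, 2, 3 | 13/4, 7/2, 4 } -> 25/8
edge 8 of 14 (Red): { 0, 1, 2, 3 | 25/8, 13/4, 7/2, 4 } -> 49/16
edge 9 of 14 (Red): { 0, 1, 2, 3 | 49/16, 25/8, 13/4, 7/2, 4 } -> 97/32
edge 10 of 14 (Red): { 0, 1, 2, 3 | 97/32, 49/16, 25/8, 13/4, 7/2, 4 } -> 193/64
edge 11 of 14 (Blue): { 0, 1, 2, 3, 193/64 | 97/32, 49/16, 25/8, 13/4, 7/2, 4 } -> 387/128
edge 12 of 14 (Blue): { 0, 1, 2, 3, 193/64, 387/128 | 97/32, 49/16, 25/8, 13/4, 7/2, 4 } -> 775/256
edge 13 of 14 (Red): { 0, 1, 2, 3, 193/64, 387/128 | 775/256, 97/32, 49/16, 25/8, 13/4, 7/2, 4 } -> 1549/512
edge 14 of 14 (Red): { 0, 1, 2, 3, 193/64, 387/128 | 1549/512, 775/256, 97/32, 49/16, 25/8, 13/4, 7/2, 4 } -> 3097/1024

3097/1024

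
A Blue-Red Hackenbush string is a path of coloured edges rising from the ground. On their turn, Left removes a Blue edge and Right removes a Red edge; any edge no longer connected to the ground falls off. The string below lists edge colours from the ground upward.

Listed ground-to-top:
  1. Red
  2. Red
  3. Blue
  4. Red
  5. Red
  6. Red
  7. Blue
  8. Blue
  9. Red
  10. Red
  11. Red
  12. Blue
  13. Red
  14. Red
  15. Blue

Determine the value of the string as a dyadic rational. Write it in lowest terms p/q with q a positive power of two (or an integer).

Build value(s[:k]) for k = 1..15, string s = Red Red Blue Red Red Red Blue Blue Red Red Red Blue Red Red Blue.
step 1: add Red to get R; options L={ — } R={ 0 } — -1
step 2: add Red to get RR; options L={ — } R={ -1, 0 } — -2
step 3: add Blue to get RRB; options L={ -2 } R={ -1, 0 } — -3/2
step 4: add Red to get RRBR; options L={ -2 } R={ -3/2, -1, 0 } — -7/4
step 5: add Red to get RRBRR; options L={ -2 } R={ -7/4, -3/2, -1, 0 } — -15/8
step 6: add Red to get RRBRRR; options L={ -2 } R={ -15/8, -7/4, -3/2, -1, 0 } — -31/16
step 7: add Blue to get RRBRRRB; options L={ -2, -31/16 } R={ -15/8, -7/4, -3/2, -1, 0 } — -61/32
step 8: add Blue to get RRBRRRBB; options L={ -2, -31/16, -61/32 } R={ -15/8, -7/4, -3/2, -1, 0 } — -121/64
step 9: add Red to get RRBRRRBBR; options L={ -2, -31/16, -61/32 } R={ -121/64, -15/8, -7/4, -3/2, -1, 0 } — -243/128
step 10: add Red to get RRBRRRBBRR; options L={ -2, -31/16, -61/32 } R={ -243/128, -121/64, -15/8, -7/4, -3/2, -1, 0 } — -487/256
step 11: add Red to get RRBRRRBBRRR; options L={ -2, -31/16, -61/32 } R={ -487/256, -243/128, -121/64, -15/8, -7/4, -3/2, -1, 0 } — -975/512
step 12: add Blue to get RRBRRRBBRRRB; options L={ -2, -31/16, -61/32, -975/512 } R={ -487/256, -243/128, -121/64, -15/8, -7/4, -3/2, -1, 0 } — -1949/1024
step 13: add Red to get RRBRRRBBRRRBR; options L={ -2, -31/16, -61/32, -975/512 } R={ -1949/1024, -487/256, -243/128, -121/64, -15/8, -7/4, -3/2, -1, 0 } — -3899/2048
step 14: add Red to get RRBRRRBBRRRBRR; options L={ -2, -31/16, -61/32, -975/512 } R={ -3899/2048, -1949/1024, -487/256, -243/128, -121/64, -15/8, -7/4, -3/2, -1, 0 } — -7799/4096
step 15: add Blue to get RRBRRRBBRRRBRRB; options L={ -2, -31/16, -61/32, -975/512, -7799/4096 } R={ -3899/2048, -1949/1024, -487/256, -243/128, -121/64, -15/8, -7/4, -3/2, -1, 0 } — -15597/8192

-15597/8192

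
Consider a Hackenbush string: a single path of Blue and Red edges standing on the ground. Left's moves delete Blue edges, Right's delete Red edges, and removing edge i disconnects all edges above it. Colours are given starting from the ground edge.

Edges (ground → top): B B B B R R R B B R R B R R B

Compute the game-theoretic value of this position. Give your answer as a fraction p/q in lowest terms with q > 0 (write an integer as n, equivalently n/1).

Build value(s[:k]) for k = 1..15, string s = B B B B R R R B B R R B R R B.
value(B) = { 0 | (no moves) } = 1
value(BB) = { 0 1 | (no moves) } = 2
value(BBB) = { 0 1 2 | (no moves) } = 3
value(BBBB) = { 0 1 2 3 | (no moves) } = 4
value(BBBBR) = { 0 1 2 3 | 4 } = 7/2
value(BBBBRR) = { 0 1 2 3 | 7/2 4 } = 13/4
value(BBBBRRR) = { 0 1 2 3 | 13/4 7/2 4 } = 25/8
value(BBBBRRRB) = { 0 1 2 3 25/8 | 13/4 7/2 4 } = 51/16
value(BBBBRRRBB) = { 0 1 2 3 25/8 51/16 | 13/4 7/2 4 } = 103/32
value(BBBBRRRBBR) = { 0 1 2 3 25/8 51/16 | 103/32 13/4 7/2 4 } = 205/64
value(BBBBRRRBBRR) = { 0 1 2 3 25/8 51/16 | 205/64 103/32 13/4 7/2 4 } = 409/128
value(BBBBRRRBBRRB) = { 0 1 2 3 25/8 51/16 409/128 | 205/64 103/32 13/4 7/2 4 } = 819/256
value(BBBBRRRBBRRBR) = { 0 1 2 3 25/8 51/16 409/128 | 819/256 205/64 103/32 13/4 7/2 4 } = 1637/512
value(BBBBRRRBBRRBRR) = { 0 1 2 3 25/8 51/16 409/128 | 1637/512 819/256 205/64 103/32 13/4 7/2 4 } = 3273/1024
value(BBBBRRRBBRRBRRB) = { 0 1 2 3 25/8 51/16 409/128 3273/1024 | 1637/512 819/256 205/64 103/32 13/4 7/2 4 } = 6547/2048

6547/2048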